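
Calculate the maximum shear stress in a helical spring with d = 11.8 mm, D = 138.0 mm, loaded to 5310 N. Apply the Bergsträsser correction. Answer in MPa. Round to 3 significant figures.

1270 MPa

Spring index C = D/d = 138.0/11.8 = 11.6949
K_B = (4C+2)/(4C−3) = 48.780/43.780 = 1.1142
τ₀ = 8FD/(πd³) = 8·5310·138.0/(π·11.8³) = 5.86224e+06/5161.7 = 1135.7 MPa
τ_max = K·τ₀ = 1.1142 × 1135.7 = 1265.4 MPa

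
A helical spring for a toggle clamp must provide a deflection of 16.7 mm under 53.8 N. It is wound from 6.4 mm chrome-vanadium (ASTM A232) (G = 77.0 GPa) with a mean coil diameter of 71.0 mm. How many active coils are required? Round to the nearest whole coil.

14

Required rate k = F/δ = 53.8/16.7 = 3.2216 N/mm
N_a = Gd⁴/(8D³k) = (77.0×10³ × 6.4⁴)/(8 × 71.0³ × 3.2216)
    = 1.29185e+08 / 9.22425e+06 = 14 → 14 coils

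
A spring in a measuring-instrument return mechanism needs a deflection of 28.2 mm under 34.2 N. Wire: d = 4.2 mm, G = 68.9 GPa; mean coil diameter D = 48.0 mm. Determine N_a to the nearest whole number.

20

Required rate k = F/δ = 34.2/28.2 = 1.2128 N/mm
N_a = Gd⁴/(8D³k) = (68.9×10³ × 4.2⁴)/(8 × 48.0³ × 1.2128)
    = 2.14396e+07 / 1.07298e+06 = 19.98 → 20 coils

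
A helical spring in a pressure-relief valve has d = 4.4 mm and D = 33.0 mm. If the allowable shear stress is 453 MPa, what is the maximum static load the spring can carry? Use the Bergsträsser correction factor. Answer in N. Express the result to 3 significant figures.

387 N

C = D/d = 33.0/4.4 = 7.5000
K_B = (4C+2)/(4C−3) = 32.000/27.000 = 1.1852
τ_max = K·8FD/(πd³) → F_max = τ_allow·πd³/(8DK)
F_max = 453·π·4.4³/(8·33.0·1.1852) = 1.2123e+05/312.89 = 387.45 N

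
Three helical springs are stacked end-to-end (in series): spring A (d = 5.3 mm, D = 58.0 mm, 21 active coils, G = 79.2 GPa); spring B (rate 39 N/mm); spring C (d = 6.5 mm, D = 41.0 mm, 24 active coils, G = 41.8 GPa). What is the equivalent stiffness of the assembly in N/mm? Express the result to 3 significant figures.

1.37 N/mm

k_A = Gd⁴/(8D³N_a) = (79.2×10³)(5.3⁴)/(8·58.0³·21) = 1.9065 N/mm
k_C = Gd⁴/(8D³N_a) = (41.8×10³)(6.5⁴)/(8·41.0³·24) = 5.6387 N/mm
Series: 1/k_eq = 1/1.9065 + 1/39 + 1/5.6387 = 0.72751; k_eq = 1.3746 N/mm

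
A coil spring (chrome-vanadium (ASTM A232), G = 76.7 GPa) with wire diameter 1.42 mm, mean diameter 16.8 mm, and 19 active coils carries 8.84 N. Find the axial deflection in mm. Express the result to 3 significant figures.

k = Gd⁴/(8D³N_a) = (76.7×10³)(1.42⁴)/(8·16.8³·19) = 0.43269 N/mm
δ = F/k = 8.84 / 0.43269 = 20.43 mm

20.4 mm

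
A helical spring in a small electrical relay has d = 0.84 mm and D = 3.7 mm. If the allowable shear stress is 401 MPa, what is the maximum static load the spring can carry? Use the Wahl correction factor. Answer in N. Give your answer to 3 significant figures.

C = D/d = 3.7/0.84 = 4.4048
K_W = (4C−1)/(4C−4) + 0.615/C = 16.619/13.619 + 0.1396 = 1.3599
τ_max = K·8FD/(πd³) → F_max = τ_allow·πd³/(8DK)
F_max = 401·π·0.84³/(8·3.7·1.3599) = 746.68/40.253 = 18.55 N

18.5 N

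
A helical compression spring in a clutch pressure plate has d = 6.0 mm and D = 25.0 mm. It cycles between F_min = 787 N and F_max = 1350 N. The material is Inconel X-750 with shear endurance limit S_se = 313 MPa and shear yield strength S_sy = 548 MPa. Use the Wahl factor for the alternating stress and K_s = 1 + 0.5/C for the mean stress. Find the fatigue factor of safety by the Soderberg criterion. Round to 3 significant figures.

0.990

C = D/d = 25.0/6.0 = 4.1667; K_W = (4C−1)/(4C−4)+0.615/C = 1.3844; K_s = 1+0.5/C = 1.1200
F_a = (F_max−F_min)/2 = 281.5 N; F_m = (F_max+F_min)/2 = 1068.5 N
τ_a = K_W·8F_aD/(πd³) = 1.3844 × 82.967 = 114.86 MPa
τ_m = K_s·8F_mD/(πd³) = 1.1200 × 314.92 = 352.71 MPa
Soderberg: 1/n_f = τ_a/S_se + τ_m/S_sy = 114.86/313 + 352.71/548 = 0.36697 + 0.64363 = 1.0106
n_f = 1/1.0106 = 0.9895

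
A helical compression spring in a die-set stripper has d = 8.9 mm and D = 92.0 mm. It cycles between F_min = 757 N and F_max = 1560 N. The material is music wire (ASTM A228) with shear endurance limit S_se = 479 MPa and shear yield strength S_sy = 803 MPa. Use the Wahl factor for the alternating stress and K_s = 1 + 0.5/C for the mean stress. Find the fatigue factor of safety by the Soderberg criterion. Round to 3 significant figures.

C = D/d = 92.0/8.9 = 10.3371; K_W = (4C−1)/(4C−4)+0.615/C = 1.1398; K_s = 1+0.5/C = 1.0484
F_a = (F_max−F_min)/2 = 401.5 N; F_m = (F_max+F_min)/2 = 1158.5 N
τ_a = K_W·8F_aD/(πd³) = 1.1398 × 133.43 = 152.08 MPa
τ_m = K_s·8F_mD/(πd³) = 1.0484 × 384.99 = 403.62 MPa
Soderberg: 1/n_f = τ_a/S_se + τ_m/S_sy = 152.08/479 + 403.62/803 = 0.31750 + 0.50264 = 0.82014
n_f = 1/0.82014 = 1.219

1.22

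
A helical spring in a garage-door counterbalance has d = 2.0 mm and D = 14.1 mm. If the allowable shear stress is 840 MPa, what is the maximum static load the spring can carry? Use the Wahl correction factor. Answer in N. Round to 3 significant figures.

155 N

C = D/d = 14.1/2.0 = 7.0500
K_W = (4C−1)/(4C−4) + 0.615/C = 27.200/24.200 + 0.0872 = 1.2112
τ_max = K·8FD/(πd³) → F_max = τ_allow·πd³/(8DK)
F_max = 840·π·2.0³/(8·14.1·1.2112) = 21112/136.62 = 154.52 N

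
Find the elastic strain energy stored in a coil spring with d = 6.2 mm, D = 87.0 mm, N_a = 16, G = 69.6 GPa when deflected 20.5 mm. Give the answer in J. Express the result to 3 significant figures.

0.256 J

k = Gd⁴/(8D³N_a) = (69.6×10³)(6.2⁴)/(8·87.0³·16) = 1.2201 N/mm
U = ½kδ² = 0.5 × 1.2201 × 20.5² = 256.38 N·mm = 0.25638 J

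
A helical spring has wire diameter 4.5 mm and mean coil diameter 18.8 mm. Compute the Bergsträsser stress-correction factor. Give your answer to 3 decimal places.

C = D/d = 18.8/4.5 = 4.1778
K_B = (4C+2)/(4C−3) = 18.711/13.711 = 1.3647

1.365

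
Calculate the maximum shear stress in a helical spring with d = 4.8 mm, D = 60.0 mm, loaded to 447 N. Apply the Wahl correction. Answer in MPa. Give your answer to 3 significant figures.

688 MPa

Spring index C = D/d = 60.0/4.8 = 12.5000
K_W = (4C−1)/(4C−4) + 0.615/C = 49.000/46.000 + 0.0492 = 1.1144
τ₀ = 8FD/(πd³) = 8·447·60.0/(π·4.8³) = 214560/347.44 = 617.55 MPa
τ_max = K·τ₀ = 1.1144 × 617.55 = 688.21 MPa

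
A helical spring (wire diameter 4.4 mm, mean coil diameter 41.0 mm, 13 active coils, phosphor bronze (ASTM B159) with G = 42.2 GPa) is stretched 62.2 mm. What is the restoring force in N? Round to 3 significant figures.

137 N

k = Gd⁴/(8D³N_a) = (42.2×10³)(4.4⁴)/(8·41.0³·13) = 2.2067 N/mm
F = k·δ = 2.2067 × 62.2 = 137.26 N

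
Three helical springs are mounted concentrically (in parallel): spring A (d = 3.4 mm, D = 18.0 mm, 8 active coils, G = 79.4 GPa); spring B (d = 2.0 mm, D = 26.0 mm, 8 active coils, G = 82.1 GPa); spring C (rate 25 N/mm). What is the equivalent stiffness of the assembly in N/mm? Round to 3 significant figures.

k_A = Gd⁴/(8D³N_a) = (79.4×10³)(3.4⁴)/(8·18.0³·8) = 28.428 N/mm
k_B = Gd⁴/(8D³N_a) = (82.1×10³)(2.0⁴)/(8·26.0³·8) = 1.1678 N/mm
Parallel: k_eq = 28.428 + 1.1678 + 25 = 54.595 N/mm

54.6 N/mm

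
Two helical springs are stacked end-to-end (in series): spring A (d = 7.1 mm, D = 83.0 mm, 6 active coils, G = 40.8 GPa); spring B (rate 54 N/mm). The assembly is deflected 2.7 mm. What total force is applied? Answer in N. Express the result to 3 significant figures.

k_A = Gd⁴/(8D³N_a) = (40.8×10³)(7.1⁴)/(8·83.0³·6) = 3.7776 N/mm
Series: 1/k_eq = 1/3.7776 + 1/54 = 0.28324; k_eq = 3.5306 N/mm
F = k_eq·δ = 3.5306·2.7 = 9.5327 N

9.53 N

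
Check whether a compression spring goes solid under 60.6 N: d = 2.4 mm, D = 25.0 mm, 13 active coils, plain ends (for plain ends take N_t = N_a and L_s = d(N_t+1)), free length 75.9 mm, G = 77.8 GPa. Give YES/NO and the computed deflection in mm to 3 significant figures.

NO, δ = 38.2 mm

k = Gd⁴/(8D³N_a) = (77.8×10³)(2.4⁴)/(8·25.0³·13) = 1.5884 N/mm
N_t = 13; L_s = 2.4·14 = 33.6 mm; δ_solid = L₀ − L_s = 75.9 − 33.6 = 42.3 mm
δ = F/k = 60.6/1.5884 = 38.151 mm
δ < δ_solid → spring does not go solid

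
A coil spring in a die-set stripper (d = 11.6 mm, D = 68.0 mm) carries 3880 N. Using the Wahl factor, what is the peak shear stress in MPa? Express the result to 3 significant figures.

542 MPa

Spring index C = D/d = 68.0/11.6 = 5.8621
K_W = (4C−1)/(4C−4) + 0.615/C = 22.448/19.448 + 0.1049 = 1.2592
τ₀ = 8FD/(πd³) = 8·3880·68.0/(π·11.6³) = 2.11072e+06/4903.7 = 430.43 MPa
τ_max = K·τ₀ = 1.2592 × 430.43 = 541.99 MPa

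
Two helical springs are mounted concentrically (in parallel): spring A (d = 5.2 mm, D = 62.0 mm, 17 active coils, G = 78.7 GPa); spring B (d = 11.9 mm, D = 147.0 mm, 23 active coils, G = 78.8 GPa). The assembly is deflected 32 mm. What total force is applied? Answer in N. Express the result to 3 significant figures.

k_A = Gd⁴/(8D³N_a) = (78.7×10³)(5.2⁴)/(8·62.0³·17) = 1.7753 N/mm
k_B = Gd⁴/(8D³N_a) = (78.8×10³)(11.9⁴)/(8·147.0³·23) = 2.7036 N/mm
Parallel: k_eq = 1.7753 + 2.7036 = 4.4789 N/mm
F = k_eq·δ = 4.4789·32 = 143.33 N

143 N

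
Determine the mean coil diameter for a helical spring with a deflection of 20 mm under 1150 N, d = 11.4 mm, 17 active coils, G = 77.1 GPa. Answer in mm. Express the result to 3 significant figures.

Required rate k = F/δ = 1150/20 = 57.5 N/mm
D = (Gd⁴/(8N_a·k))^(1/3) = (77.1×10³·11.4⁴/(8·17·57.5))^(1/3)
  = (166520)^(1/3) = 55.0160 mm

55.0 mm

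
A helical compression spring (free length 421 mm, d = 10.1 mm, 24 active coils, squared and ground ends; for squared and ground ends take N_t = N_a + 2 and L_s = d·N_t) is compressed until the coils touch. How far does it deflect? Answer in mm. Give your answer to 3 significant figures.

158 mm

N_t = 26; L_s = 10.1·26 = 262.6 mm
δ_solid = L₀ − L_s = 421 − 262.6 = 158.4 mm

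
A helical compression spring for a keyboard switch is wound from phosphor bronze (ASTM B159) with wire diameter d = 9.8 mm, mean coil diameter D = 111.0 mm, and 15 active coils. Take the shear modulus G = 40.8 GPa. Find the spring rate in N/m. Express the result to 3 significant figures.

2290 N/m

k = Gd⁴/(8D³N_a) = (40.8×10³ × 9.8⁴) / (8 × 111.0³ × 15)
  = 3.76326e+08 / 1.64116e+08 = 2.2931 N/mm = 2293.1 N/m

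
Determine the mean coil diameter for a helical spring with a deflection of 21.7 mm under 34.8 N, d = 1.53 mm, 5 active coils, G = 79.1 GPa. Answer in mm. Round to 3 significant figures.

Required rate k = F/δ = 34.8/21.7 = 1.6037 N/mm
D = (Gd⁴/(8N_a·k))^(1/3) = (79.1×10³·1.53⁴/(8·5·1.6037))^(1/3)
  = (6757.14)^(1/3) = 18.9055 mm

18.9 mm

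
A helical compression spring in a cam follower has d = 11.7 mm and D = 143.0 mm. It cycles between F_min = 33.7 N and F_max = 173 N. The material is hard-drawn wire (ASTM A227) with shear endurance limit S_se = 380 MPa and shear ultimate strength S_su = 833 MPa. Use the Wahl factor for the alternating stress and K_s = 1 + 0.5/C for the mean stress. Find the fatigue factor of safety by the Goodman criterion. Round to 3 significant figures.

13.2

C = D/d = 143.0/11.7 = 12.2222; K_W = (4C−1)/(4C−4)+0.615/C = 1.1171; K_s = 1+0.5/C = 1.0409
F_a = (F_max−F_min)/2 = 69.65 N; F_m = (F_max+F_min)/2 = 103.35 N
τ_a = K_W·8F_aD/(πd³) = 1.1171 × 15.836 = 17.691 MPa
τ_m = K_s·8F_mD/(πd³) = 1.0409 × 23.498 = 24.459 MPa
Goodman: 1/n_f = τ_a/S_se + τ_m/S_su = 17.691/380 + 24.459/833 = 0.04656 + 0.02936 = 0.075918
n_f = 1/0.075918 = 13.17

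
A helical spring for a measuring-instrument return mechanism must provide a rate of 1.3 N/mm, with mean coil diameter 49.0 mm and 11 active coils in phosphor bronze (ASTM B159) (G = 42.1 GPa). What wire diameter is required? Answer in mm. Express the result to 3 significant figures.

4.23 mm

d = (8D³N_a·k / G)^(1/4) = (8·49.0³·11·1.3 / (42.1×10³))^0.25
  = (319.69)^0.25 = 4.2285 mm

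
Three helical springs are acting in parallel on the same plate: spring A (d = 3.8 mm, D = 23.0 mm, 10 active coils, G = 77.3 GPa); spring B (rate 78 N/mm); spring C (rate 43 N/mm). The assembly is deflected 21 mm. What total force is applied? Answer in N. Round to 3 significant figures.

k_A = Gd⁴/(8D³N_a) = (77.3×10³)(3.8⁴)/(8·23.0³·10) = 16.559 N/mm
Parallel: k_eq = 16.559 + 78 + 43 = 137.56 N/mm
F = k_eq·δ = 137.56·21 = 2888.7 N

2890 N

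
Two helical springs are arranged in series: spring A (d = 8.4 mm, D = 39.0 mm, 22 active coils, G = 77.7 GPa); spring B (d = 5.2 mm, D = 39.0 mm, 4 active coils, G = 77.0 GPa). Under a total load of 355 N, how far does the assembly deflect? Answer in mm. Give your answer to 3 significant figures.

21.5 mm

k_A = Gd⁴/(8D³N_a) = (77.7×10³)(8.4⁴)/(8·39.0³·22) = 37.054 N/mm
k_B = Gd⁴/(8D³N_a) = (77.0×10³)(5.2⁴)/(8·39.0³·4) = 29.659 N/mm
Series: 1/k_eq = 1/37.054 + 1/29.659 = 0.060704; k_eq = 16.473 N/mm
δ = F/k_eq = 355/16.473 = 21.55 mm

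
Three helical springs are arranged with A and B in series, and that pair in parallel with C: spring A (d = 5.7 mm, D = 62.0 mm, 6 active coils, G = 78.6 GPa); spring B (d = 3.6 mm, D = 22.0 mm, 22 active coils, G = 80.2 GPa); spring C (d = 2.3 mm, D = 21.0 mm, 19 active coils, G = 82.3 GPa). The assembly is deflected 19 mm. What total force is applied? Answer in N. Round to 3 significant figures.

k_A = Gd⁴/(8D³N_a) = (78.6×10³)(5.7⁴)/(8·62.0³·6) = 7.2528 N/mm
k_B = Gd⁴/(8D³N_a) = (80.2×10³)(3.6⁴)/(8·22.0³·22) = 7.1879 N/mm
k_C = Gd⁴/(8D³N_a) = (82.3×10³)(2.3⁴)/(8·21.0³·19) = 1.6361 N/mm
Springs A,B series: k_AB = 1/(1/7.2528+1/7.1879) = 3.6101 N/mm; parallel with C: k_eq = 3.6101+1.6361 = 5.2462 N/mm
F = k_eq·δ = 5.2462·19 = 99.678 N

99.7 N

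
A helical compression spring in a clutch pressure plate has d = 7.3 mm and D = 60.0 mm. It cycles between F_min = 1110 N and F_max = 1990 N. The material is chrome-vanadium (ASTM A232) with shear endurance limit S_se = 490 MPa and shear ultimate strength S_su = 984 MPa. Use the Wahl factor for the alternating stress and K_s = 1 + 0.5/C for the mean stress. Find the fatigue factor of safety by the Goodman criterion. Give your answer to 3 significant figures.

0.933

C = D/d = 60.0/7.3 = 8.2192; K_W = (4C−1)/(4C−4)+0.615/C = 1.1787; K_s = 1+0.5/C = 1.0608
F_a = (F_max−F_min)/2 = 440 N; F_m = (F_max+F_min)/2 = 1550 N
τ_a = K_W·8F_aD/(πd³) = 1.1787 × 172.81 = 203.7 MPa
τ_m = K_s·8F_mD/(πd³) = 1.0608 × 608.77 = 645.81 MPa
Goodman: 1/n_f = τ_a/S_se + τ_m/S_su = 203.7/490 + 645.81/984 = 0.41571 + 0.65631 = 1.072
n_f = 1/1.072 = 0.9328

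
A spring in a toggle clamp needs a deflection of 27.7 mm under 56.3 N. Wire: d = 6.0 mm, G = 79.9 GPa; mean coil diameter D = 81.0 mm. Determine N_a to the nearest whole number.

12

Required rate k = F/δ = 56.3/27.7 = 2.0325 N/mm
N_a = Gd⁴/(8D³k) = (79.9×10³ × 6.0⁴)/(8 × 81.0³ × 2.0325)
    = 1.0355e+08 / 8.64119e+06 = 11.98 → 12 coils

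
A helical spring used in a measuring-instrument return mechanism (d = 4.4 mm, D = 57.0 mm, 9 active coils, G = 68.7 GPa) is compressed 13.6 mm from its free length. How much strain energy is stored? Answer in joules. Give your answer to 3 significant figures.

k = Gd⁴/(8D³N_a) = (68.7×10³)(4.4⁴)/(8·57.0³·9) = 1.9311 N/mm
U = ½kδ² = 0.5 × 1.9311 × 13.6² = 178.59 N·mm = 0.17859 J

0.179 J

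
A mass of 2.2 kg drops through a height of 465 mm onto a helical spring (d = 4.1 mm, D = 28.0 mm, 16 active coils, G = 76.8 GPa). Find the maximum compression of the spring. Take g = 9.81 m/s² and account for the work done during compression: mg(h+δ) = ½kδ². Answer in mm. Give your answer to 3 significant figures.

k = Gd⁴/(8D³N_a) = (76.8×10³)(4.1⁴)/(8·28.0³·16) = 7.7235 N/mm
W = mg = 2.2 × 9.81 = 21.582 N
½kδ² − Wδ − Wh = 0 → δ = (W + √(W² + 2kWh))/k
δ = (21.582 + √(465.78 + 155020))/7.7235 = (21.582 + 394.32)/7.7235 = 53.849 mm

53.8 mm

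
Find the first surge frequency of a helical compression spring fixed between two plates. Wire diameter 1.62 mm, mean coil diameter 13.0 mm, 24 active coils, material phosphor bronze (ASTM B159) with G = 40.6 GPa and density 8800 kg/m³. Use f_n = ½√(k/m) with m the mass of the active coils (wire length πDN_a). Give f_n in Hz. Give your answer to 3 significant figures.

k = Gd⁴/(8D³N_a) = (40.6×10³)(1.62⁴)/(8·13.0³·24) = 0.66291 N/mm = 662.91 N/m
Wire length L = πDN_a = π·13.0·24 = 980.18 mm
m = ρ·(πd²/4)·L = 8800 × 2.0612×10⁻⁶ m² × 0.98018 m = 0.017779 kg
f_n = ½√(k/m) = 0.5·√(662.91/0.017779) = 0.5·√(37286) = 96.548 Hz

96.5 Hz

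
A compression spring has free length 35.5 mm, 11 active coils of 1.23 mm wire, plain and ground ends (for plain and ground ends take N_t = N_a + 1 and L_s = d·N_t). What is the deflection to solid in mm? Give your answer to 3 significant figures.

20.7 mm

N_t = 12; L_s = 1.23·12 = 14.76 mm
δ_solid = L₀ − L_s = 35.5 − 14.76 = 20.74 mm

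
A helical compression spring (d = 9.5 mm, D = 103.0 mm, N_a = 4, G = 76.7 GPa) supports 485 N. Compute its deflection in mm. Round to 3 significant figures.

k = Gd⁴/(8D³N_a) = (76.7×10³)(9.5⁴)/(8·103.0³·4) = 17.866 N/mm
δ = F/k = 485 / 17.866 = 27.146 mm

27.1 mm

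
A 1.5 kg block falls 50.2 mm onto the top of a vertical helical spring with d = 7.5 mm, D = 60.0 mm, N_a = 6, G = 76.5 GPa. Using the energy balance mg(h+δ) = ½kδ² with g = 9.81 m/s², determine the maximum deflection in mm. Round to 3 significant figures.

k = Gd⁴/(8D³N_a) = (76.5×10³)(7.5⁴)/(8·60.0³·6) = 23.346 N/mm
W = mg = 1.5 × 9.81 = 14.715 N
½kδ² − Wδ − Wh = 0 → δ = (W + √(W² + 2kWh))/k
δ = (14.715 + √(216.53 + 34491))/23.346 = (14.715 + 186.3)/23.346 = 8.6103 mm

8.61 mm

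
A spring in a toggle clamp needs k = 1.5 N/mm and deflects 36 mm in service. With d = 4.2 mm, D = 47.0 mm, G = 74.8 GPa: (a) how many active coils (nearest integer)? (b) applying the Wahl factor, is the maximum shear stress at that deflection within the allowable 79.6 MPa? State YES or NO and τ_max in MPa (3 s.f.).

(a) 19 coils; (b) NO, τ_max = 96.8 MPa

N_a = Gd⁴/(8D³k) = (74.8×10³)(4.2⁴)/(8·47.0³·1.5) = 18.68 → N_a = 19
Actual rate k = Gd⁴/(8D³·19) = 1.4749 N/mm
Working load F = kδ = 1.4749·36 = 53.096 N
C = 47.0/4.2 = 11.1905; K_W = (4C−1)/(4C−4)+0.615/C = 1.1286
τ_max = K_W·8FD/(πd³) = 1.1286·85.774 = 96.8 MPa
τ_max > 79.6 MPa → exceeds allowable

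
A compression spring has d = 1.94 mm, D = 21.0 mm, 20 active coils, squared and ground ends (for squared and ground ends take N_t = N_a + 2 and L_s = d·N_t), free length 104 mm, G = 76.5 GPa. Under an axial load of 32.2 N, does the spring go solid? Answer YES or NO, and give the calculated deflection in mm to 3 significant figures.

NO, δ = 44.0 mm

k = Gd⁴/(8D³N_a) = (76.5×10³)(1.94⁴)/(8·21.0³·20) = 0.73129 N/mm
N_t = 22; L_s = 1.94·22 = 42.68 mm; δ_solid = L₀ − L_s = 104 − 42.68 = 61.32 mm
δ = F/k = 32.2/0.73129 = 44.032 mm
δ < δ_solid → spring does not go solid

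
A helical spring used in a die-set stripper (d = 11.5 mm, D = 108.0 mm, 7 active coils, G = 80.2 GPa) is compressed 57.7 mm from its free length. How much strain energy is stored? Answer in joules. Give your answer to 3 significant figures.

k = Gd⁴/(8D³N_a) = (80.2×10³)(11.5⁴)/(8·108.0³·7) = 19.884 N/mm
U = ½kδ² = 0.5 × 19.884 × 57.7² = 33100 N·mm = 33.1 J

33.1 J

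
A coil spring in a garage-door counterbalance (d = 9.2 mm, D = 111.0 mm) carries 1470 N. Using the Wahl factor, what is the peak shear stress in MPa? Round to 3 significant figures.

Spring index C = D/d = 111.0/9.2 = 12.0652
K_W = (4C−1)/(4C−4) + 0.615/C = 47.261/44.261 + 0.0510 = 1.1188
τ₀ = 8FD/(πd³) = 8·1470·111.0/(π·9.2³) = 1.30536e+06/2446.3 = 533.6 MPa
τ_max = K·τ₀ = 1.1188 × 533.6 = 596.97 MPa

597 MPa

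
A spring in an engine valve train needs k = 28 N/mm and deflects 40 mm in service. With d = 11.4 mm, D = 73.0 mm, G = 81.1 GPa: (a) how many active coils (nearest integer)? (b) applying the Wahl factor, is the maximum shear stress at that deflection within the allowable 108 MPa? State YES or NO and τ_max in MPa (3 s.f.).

N_a = Gd⁴/(8D³k) = (81.1×10³)(11.4⁴)/(8·73.0³·28) = 15.72 → N_a = 16
Actual rate k = Gd⁴/(8D³·16) = 27.508 N/mm
Working load F = kδ = 27.508·40 = 1100.3 N
C = 73.0/11.4 = 6.4035; K_W = (4C−1)/(4C−4)+0.615/C = 1.2348
τ_max = K_W·8FD/(πd³) = 1.2348·138.06 = 170.48 MPa
τ_max > 108 MPa → exceeds allowable

(a) 16 coils; (b) NO, τ_max = 170 MPa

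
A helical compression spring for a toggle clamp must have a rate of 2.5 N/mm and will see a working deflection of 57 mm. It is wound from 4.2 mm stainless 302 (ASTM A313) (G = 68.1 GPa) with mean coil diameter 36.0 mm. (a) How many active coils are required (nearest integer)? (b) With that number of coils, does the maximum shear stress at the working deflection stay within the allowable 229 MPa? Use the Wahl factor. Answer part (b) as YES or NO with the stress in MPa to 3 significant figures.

(a) 23 coils; (b) YES, τ_max = 204 MPa

N_a = Gd⁴/(8D³k) = (68.1×10³)(4.2⁴)/(8·36.0³·2.5) = 22.71 → N_a = 23
Actual rate k = Gd⁴/(8D³·23) = 2.4684 N/mm
Working load F = kδ = 2.4684·57 = 140.7 N
C = 36.0/4.2 = 8.5714; K_W = (4C−1)/(4C−4)+0.615/C = 1.1708
τ_max = K_W·8FD/(πd³) = 1.1708·174.1 = 203.83 MPa
τ_max ≤ 229 MPa → acceptable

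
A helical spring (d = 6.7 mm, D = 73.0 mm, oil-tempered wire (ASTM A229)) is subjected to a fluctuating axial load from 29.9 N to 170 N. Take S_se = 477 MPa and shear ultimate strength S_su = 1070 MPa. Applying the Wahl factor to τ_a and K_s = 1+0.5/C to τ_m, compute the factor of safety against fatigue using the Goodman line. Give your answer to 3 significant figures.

C = D/d = 73.0/6.7 = 10.8955; K_W = (4C−1)/(4C−4)+0.615/C = 1.1322; K_s = 1+0.5/C = 1.0459
F_a = (F_max−F_min)/2 = 70.05 N; F_m = (F_max+F_min)/2 = 99.95 N
τ_a = K_W·8F_aD/(πd³) = 1.1322 × 43.296 = 49.021 MPa
τ_m = K_s·8F_mD/(πd³) = 1.0459 × 61.776 = 64.611 MPa
Goodman: 1/n_f = τ_a/S_se + τ_m/S_su = 49.021/477 + 64.611/1070 = 0.10277 + 0.06038 = 0.16315
n_f = 1/0.16315 = 6.129

6.13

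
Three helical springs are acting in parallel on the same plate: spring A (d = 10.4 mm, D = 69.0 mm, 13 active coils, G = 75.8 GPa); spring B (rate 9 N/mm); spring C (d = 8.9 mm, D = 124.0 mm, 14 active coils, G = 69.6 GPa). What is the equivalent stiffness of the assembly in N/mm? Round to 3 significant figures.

k_A = Gd⁴/(8D³N_a) = (75.8×10³)(10.4⁴)/(8·69.0³·13) = 25.955 N/mm
k_C = Gd⁴/(8D³N_a) = (69.6×10³)(8.9⁴)/(8·124.0³·14) = 2.045 N/mm
Parallel: k_eq = 25.955 + 9 + 2.045 = 37 N/mm

37.0 N/mm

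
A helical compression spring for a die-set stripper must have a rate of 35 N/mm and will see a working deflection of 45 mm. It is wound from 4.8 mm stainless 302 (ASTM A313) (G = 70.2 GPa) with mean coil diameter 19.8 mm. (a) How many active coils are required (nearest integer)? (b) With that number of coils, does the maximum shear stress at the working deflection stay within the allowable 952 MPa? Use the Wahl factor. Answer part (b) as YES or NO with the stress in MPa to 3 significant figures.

N_a = Gd⁴/(8D³k) = (70.2×10³)(4.8⁴)/(8·19.8³·35) = 17.15 → N_a = 17
Actual rate k = Gd⁴/(8D³·17) = 35.299 N/mm
Working load F = kδ = 35.299·45 = 1588.5 N
C = 19.8/4.8 = 4.1250; K_W = (4C−1)/(4C−4)+0.615/C = 1.3891
τ_max = K_W·8FD/(πd³) = 1.3891·724.21 = 1006 MPa
τ_max > 952 MPa → exceeds allowable

(a) 17 coils; (b) NO, τ_max = 1010 MPa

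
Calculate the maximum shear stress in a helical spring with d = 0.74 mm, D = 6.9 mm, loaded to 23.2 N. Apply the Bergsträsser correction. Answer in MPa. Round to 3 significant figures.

1150 MPa

Spring index C = D/d = 6.9/0.74 = 9.3243
K_B = (4C+2)/(4C−3) = 39.297/34.297 = 1.1458
τ₀ = 8FD/(πd³) = 8·23.2·6.9/(π·0.74³) = 1280.64/1.273 = 1006 MPa
τ_max = K·τ₀ = 1.1458 × 1006 = 1152.6 MPa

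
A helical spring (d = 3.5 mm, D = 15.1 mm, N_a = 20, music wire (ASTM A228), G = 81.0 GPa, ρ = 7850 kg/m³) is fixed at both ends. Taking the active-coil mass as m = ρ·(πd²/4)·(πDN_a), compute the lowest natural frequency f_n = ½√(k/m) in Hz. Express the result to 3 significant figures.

k = Gd⁴/(8D³N_a) = (81.0×10³)(3.5⁴)/(8·15.1³·20) = 22.065 N/mm = 22065 N/m
Wire length L = πDN_a = π·15.1·20 = 948.76 mm
m = ρ·(πd²/4)·L = 7850 × 9.6211×10⁻⁶ m² × 0.94876 m = 0.071656 kg
f_n = ½√(k/m) = 0.5·√(22065/0.071656) = 0.5·√(3.0793e+05) = 277.46 Hz

277 Hz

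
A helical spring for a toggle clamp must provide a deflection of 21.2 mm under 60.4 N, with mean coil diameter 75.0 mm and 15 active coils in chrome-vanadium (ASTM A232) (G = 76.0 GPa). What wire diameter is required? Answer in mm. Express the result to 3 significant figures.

Required rate k = F/δ = 60.4/21.2 = 2.8491 N/mm
d = (8D³N_a·k / G)^(1/4) = (8·75.0³·15·2.8491 / (76.0×10³))^0.25
  = (1897.8)^0.25 = 6.6003 mm

6.60 mm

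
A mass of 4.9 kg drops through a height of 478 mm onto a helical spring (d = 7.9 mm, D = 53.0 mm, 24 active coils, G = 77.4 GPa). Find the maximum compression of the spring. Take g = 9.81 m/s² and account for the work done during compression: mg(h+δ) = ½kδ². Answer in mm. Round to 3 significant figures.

70.7 mm

k = Gd⁴/(8D³N_a) = (77.4×10³)(7.9⁴)/(8·53.0³·24) = 10.547 N/mm
W = mg = 4.9 × 9.81 = 48.069 N
½kδ² − Wδ − Wh = 0 → δ = (W + √(W² + 2kWh))/k
δ = (48.069 + √(2310.6 + 484667))/10.547 = (48.069 + 697.84)/10.547 = 70.724 mm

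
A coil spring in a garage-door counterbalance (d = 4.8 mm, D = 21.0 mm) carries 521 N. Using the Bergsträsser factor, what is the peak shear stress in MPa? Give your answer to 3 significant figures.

Spring index C = D/d = 21.0/4.8 = 4.3750
K_B = (4C+2)/(4C−3) = 19.500/14.500 = 1.3448
τ₀ = 8FD/(πd³) = 8·521·21.0/(π·4.8³) = 87528/347.44 = 251.93 MPa
τ_max = K·τ₀ = 1.3448 × 251.93 = 338.8 MPa

339 MPa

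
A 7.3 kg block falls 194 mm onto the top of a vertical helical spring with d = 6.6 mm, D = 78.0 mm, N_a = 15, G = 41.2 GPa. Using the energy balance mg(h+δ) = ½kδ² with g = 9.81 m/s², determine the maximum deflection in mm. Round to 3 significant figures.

k = Gd⁴/(8D³N_a) = (41.2×10³)(6.6⁴)/(8·78.0³·15) = 1.3728 N/mm
W = mg = 7.3 × 9.81 = 71.613 N
½kδ² − Wδ − Wh = 0 → δ = (W + √(W² + 2kWh))/k
δ = (71.613 + √(5128.4 + 38144.5))/1.3728 = (71.613 + 208.02)/1.3728 = 203.7 mm

204 mm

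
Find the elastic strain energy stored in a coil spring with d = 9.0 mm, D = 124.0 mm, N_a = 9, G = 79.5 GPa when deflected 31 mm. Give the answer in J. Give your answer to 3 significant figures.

1.83 J

k = Gd⁴/(8D³N_a) = (79.5×10³)(9.0⁴)/(8·124.0³·9) = 3.7996 N/mm
U = ½kδ² = 0.5 × 3.7996 × 31² = 1825.7 N·mm = 1.8257 J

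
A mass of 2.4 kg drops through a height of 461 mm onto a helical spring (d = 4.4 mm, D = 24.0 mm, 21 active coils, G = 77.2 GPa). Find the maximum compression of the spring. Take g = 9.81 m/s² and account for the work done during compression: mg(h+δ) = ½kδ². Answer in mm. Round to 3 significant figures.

43.7 mm

k = Gd⁴/(8D³N_a) = (77.2×10³)(4.4⁴)/(8·24.0³·21) = 12.459 N/mm
W = mg = 2.4 × 9.81 = 23.544 N
½kδ² − Wδ − Wh = 0 → δ = (W + √(W² + 2kWh))/k
δ = (23.544 + √(554.32 + 270456))/12.459 = (23.544 + 520.59)/12.459 = 43.673 mm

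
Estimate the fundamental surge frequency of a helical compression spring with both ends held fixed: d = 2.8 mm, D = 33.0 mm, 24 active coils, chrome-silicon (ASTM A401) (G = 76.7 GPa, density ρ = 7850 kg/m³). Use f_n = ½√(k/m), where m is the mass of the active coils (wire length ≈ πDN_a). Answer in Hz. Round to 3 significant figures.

k = Gd⁴/(8D³N_a) = (76.7×10³)(2.8⁴)/(8·33.0³·24) = 0.68326 N/mm = 683.26 N/m
Wire length L = πDN_a = π·33.0·24 = 2488.1 mm
m = ρ·(πd²/4)·L = 7850 × 6.1575×10⁻⁶ m² × 2.4881 m = 0.12027 kg
f_n = ½√(k/m) = 0.5·√(683.26/0.12027) = 0.5·√(5681.1) = 37.687 Hz

37.7 Hz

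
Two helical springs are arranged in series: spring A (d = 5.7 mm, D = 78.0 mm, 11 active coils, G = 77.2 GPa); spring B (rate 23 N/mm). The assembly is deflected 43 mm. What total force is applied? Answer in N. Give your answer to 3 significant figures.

k_A = Gd⁴/(8D³N_a) = (77.2×10³)(5.7⁴)/(8·78.0³·11) = 1.9514 N/mm
Series: 1/k_eq = 1/1.9514 + 1/23 = 0.55593; k_eq = 1.7988 N/mm
F = k_eq·δ = 1.7988·43 = 77.348 N

77.3 N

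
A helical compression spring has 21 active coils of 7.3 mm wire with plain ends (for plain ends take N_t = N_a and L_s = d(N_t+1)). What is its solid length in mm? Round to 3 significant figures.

plain ends: N_t = N_a = 21
L_s = d·(N_t+1) = 7.3 × 22 = 160.6 mm

161 mm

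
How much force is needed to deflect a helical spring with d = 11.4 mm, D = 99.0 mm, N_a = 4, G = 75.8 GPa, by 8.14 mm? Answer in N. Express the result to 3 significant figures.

336 N

k = Gd⁴/(8D³N_a) = (75.8×10³)(11.4⁴)/(8·99.0³·4) = 41.232 N/mm
F = k·δ = 41.232 × 8.14 = 335.63 N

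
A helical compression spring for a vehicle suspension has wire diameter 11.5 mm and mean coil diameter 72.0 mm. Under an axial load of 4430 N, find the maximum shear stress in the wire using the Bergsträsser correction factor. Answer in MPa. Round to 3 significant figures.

Spring index C = D/d = 72.0/11.5 = 6.2609
K_B = (4C+2)/(4C−3) = 27.043/22.043 = 1.2268
τ₀ = 8FD/(πd³) = 8·4430·72.0/(π·11.5³) = 2.55168e+06/4778 = 534.05 MPa
τ_max = K·τ₀ = 1.2268 × 534.05 = 655.19 MPa

655 MPa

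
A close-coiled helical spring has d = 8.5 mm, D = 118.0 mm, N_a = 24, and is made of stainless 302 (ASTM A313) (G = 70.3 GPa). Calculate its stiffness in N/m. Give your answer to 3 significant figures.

k = Gd⁴/(8D³N_a) = (70.3×10³ × 8.5⁴) / (8 × 118.0³ × 24)
  = 3.6697e+08 / 3.15462e+08 = 1.1633 N/mm = 1163.3 N/m

1160 N/m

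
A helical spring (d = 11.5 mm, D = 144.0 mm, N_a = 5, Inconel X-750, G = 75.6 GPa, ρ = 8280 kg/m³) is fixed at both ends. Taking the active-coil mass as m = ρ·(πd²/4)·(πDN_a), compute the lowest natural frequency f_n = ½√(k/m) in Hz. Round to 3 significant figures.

37.7 Hz

k = Gd⁴/(8D³N_a) = (75.6×10³)(11.5⁴)/(8·144.0³·5) = 11.07 N/mm = 11070 N/m
Wire length L = πDN_a = π·144.0·5 = 2261.9 mm
m = ρ·(πd²/4)·L = 8280 × 103.87×10⁻⁶ m² × 2.2619 m = 1.9454 kg
f_n = ½√(k/m) = 0.5·√(11070/1.9454) = 0.5·√(5690.7) = 37.718 Hz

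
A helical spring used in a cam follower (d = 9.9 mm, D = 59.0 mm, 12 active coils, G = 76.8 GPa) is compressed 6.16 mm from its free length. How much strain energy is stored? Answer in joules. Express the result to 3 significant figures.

0.710 J

k = Gd⁴/(8D³N_a) = (76.8×10³)(9.9⁴)/(8·59.0³·12) = 37.417 N/mm
U = ½kδ² = 0.5 × 37.417 × 6.16² = 709.91 N·mm = 0.70991 J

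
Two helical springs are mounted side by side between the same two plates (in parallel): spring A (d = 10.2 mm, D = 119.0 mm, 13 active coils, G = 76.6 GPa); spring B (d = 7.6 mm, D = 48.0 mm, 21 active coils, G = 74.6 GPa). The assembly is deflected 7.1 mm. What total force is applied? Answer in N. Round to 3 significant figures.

k_A = Gd⁴/(8D³N_a) = (76.6×10³)(10.2⁴)/(8·119.0³·13) = 4.731 N/mm
k_B = Gd⁴/(8D³N_a) = (74.6×10³)(7.6⁴)/(8·48.0³·21) = 13.396 N/mm
Parallel: k_eq = 4.731 + 13.396 = 18.127 N/mm
F = k_eq·δ = 18.127·7.1 = 128.7 N

129 N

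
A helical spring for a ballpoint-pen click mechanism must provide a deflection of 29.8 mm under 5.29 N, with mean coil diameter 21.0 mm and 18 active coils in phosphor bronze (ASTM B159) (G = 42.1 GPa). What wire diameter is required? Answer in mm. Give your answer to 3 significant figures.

1.54 mm

Required rate k = F/δ = 5.29/29.8 = 0.17752 N/mm
d = (8D³N_a·k / G)^(1/4) = (8·21.0³·18·0.17752 / (42.1×10³))^0.25
  = (5.6231)^0.25 = 1.5399 mm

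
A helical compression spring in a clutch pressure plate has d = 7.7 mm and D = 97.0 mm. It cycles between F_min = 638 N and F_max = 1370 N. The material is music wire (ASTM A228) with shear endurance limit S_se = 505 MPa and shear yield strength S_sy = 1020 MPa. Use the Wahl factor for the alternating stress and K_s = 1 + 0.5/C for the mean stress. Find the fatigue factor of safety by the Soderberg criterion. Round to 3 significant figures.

C = D/d = 97.0/7.7 = 12.5974; K_W = (4C−1)/(4C−4)+0.615/C = 1.1135; K_s = 1+0.5/C = 1.0397
F_a = (F_max−F_min)/2 = 366 N; F_m = (F_max+F_min)/2 = 1004 N
τ_a = K_W·8F_aD/(πd³) = 1.1135 × 198.03 = 220.5 MPa
τ_m = K_s·8F_mD/(πd³) = 1.0397 × 543.22 = 564.78 MPa
Soderberg: 1/n_f = τ_a/S_se + τ_m/S_sy = 220.5/505 + 564.78/1020 = 0.43663 + 0.55370 = 0.99034
n_f = 1/0.99034 = 1.01

1.01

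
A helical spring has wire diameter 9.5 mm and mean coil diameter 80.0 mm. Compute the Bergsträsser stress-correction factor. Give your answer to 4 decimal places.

1.1630

C = D/d = 80.0/9.5 = 8.4211
K_B = (4C+2)/(4C−3) = 35.684/30.684 = 1.1630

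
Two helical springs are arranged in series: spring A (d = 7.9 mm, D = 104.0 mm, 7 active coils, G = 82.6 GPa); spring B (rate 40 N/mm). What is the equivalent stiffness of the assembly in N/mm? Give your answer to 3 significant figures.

k_A = Gd⁴/(8D³N_a) = (82.6×10³)(7.9⁴)/(8·104.0³·7) = 5.1074 N/mm
Series: 1/k_eq = 1/5.1074 + 1/40 = 0.22079; k_eq = 4.5291 N/mm

4.53 N/mm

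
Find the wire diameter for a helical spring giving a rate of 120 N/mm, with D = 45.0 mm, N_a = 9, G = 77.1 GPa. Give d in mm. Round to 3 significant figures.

d = (8D³N_a·k / G)^(1/4) = (8·45.0³·9·120 / (77.1×10³))^0.25
  = (10212)^0.25 = 10.0525 mm

10.1 mm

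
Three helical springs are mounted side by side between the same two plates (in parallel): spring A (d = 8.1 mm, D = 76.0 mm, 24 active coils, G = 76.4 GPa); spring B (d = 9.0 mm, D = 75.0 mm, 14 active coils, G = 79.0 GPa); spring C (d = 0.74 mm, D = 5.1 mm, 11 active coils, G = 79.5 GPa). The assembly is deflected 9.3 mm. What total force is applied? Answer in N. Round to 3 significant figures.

157 N

k_A = Gd⁴/(8D³N_a) = (76.4×10³)(8.1⁴)/(8·76.0³·24) = 3.902 N/mm
k_B = Gd⁴/(8D³N_a) = (79.0×10³)(9.0⁴)/(8·75.0³·14) = 10.97 N/mm
k_C = Gd⁴/(8D³N_a) = (79.5×10³)(0.74⁴)/(8·5.1³·11) = 2.0422 N/mm
Parallel: k_eq = 3.902 + 10.97 + 2.0422 = 16.914 N/mm
F = k_eq·δ = 16.914·9.3 = 157.3 N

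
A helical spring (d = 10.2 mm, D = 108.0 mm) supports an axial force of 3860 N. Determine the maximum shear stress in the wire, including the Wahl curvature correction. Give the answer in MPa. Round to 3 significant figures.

Spring index C = D/d = 108.0/10.2 = 10.5882
K_W = (4C−1)/(4C−4) + 0.615/C = 41.353/38.353 + 0.0581 = 1.1363
τ₀ = 8FD/(πd³) = 8·3860·108.0/(π·10.2³) = 3.33504e+06/3333.9 = 1000.3 MPa
τ_max = K·τ₀ = 1.1363 × 1000.3 = 1136.7 MPa

1140 MPa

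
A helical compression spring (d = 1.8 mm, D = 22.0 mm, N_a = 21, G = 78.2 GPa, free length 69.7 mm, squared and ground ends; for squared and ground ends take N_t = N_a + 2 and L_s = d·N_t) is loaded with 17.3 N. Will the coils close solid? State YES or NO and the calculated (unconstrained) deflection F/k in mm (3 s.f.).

YES, δ = 37.7 mm

k = Gd⁴/(8D³N_a) = (78.2×10³)(1.8⁴)/(8·22.0³·21) = 0.4589 N/mm
N_t = 23; L_s = 1.8·23 = 41.4 mm; δ_solid = L₀ − L_s = 69.7 − 41.4 = 28.3 mm
δ = F/k = 17.3/0.4589 = 37.699 mm
δ ≥ δ_solid → spring goes solid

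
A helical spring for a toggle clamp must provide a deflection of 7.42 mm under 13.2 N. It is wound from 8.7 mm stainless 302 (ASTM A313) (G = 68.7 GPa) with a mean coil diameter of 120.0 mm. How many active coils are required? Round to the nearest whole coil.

Required rate k = F/δ = 13.2/7.42 = 1.779 N/mm
N_a = Gd⁴/(8D³k) = (68.7×10³ × 8.7⁴)/(8 × 120.0³ × 1.779)
    = 3.93581e+08 / 2.45926e+07 = 16 → 16 coils

16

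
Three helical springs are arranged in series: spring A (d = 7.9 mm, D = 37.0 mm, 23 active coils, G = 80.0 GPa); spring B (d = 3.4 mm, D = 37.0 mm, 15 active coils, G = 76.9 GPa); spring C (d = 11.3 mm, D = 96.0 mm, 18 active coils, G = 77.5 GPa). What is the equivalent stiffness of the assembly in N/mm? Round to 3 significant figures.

1.38 N/mm

k_A = Gd⁴/(8D³N_a) = (80.0×10³)(7.9⁴)/(8·37.0³·23) = 33.433 N/mm
k_B = Gd⁴/(8D³N_a) = (76.9×10³)(3.4⁴)/(8·37.0³·15) = 1.6907 N/mm
k_C = Gd⁴/(8D³N_a) = (77.5×10³)(11.3⁴)/(8·96.0³·18) = 9.9183 N/mm
Series: 1/k_eq = 1/33.433 + 1/1.6907 + 1/9.9183 = 0.72222; k_eq = 1.3846 N/mm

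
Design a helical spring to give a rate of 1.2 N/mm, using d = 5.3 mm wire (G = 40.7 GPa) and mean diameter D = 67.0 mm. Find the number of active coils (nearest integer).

11

N_a = Gd⁴/(8D³k) = (40.7×10³ × 5.3⁴)/(8 × 67.0³ × 1.2)
    = 3.21143e+07 / 2.88732e+06 = 11.12 → 11 coils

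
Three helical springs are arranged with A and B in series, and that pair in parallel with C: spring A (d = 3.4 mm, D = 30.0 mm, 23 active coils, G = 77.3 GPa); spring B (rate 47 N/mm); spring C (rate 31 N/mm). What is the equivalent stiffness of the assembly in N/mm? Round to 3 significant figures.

k_A = Gd⁴/(8D³N_a) = (77.3×10³)(3.4⁴)/(8·30.0³·23) = 2.0793 N/mm
Springs A,B series: k_AB = 1/(1/2.0793+1/47) = 1.9912 N/mm; parallel with C: k_eq = 1.9912+31 = 32.991 N/mm

33.0 N/mm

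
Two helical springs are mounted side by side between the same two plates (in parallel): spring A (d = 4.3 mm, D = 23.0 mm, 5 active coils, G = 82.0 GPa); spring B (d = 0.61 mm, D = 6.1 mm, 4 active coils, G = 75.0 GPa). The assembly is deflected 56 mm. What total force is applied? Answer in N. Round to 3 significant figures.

3310 N

k_A = Gd⁴/(8D³N_a) = (82.0×10³)(4.3⁴)/(8·23.0³·5) = 57.603 N/mm
k_B = Gd⁴/(8D³N_a) = (75.0×10³)(0.61⁴)/(8·6.1³·4) = 1.4297 N/mm
Parallel: k_eq = 57.603 + 1.4297 = 59.033 N/mm
F = k_eq·δ = 59.033·56 = 3305.8 N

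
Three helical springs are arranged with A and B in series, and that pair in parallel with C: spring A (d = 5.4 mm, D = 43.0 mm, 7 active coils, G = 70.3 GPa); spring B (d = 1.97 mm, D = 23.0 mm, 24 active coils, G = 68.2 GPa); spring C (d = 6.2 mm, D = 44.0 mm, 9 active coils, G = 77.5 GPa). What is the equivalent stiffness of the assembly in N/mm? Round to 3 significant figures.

k_A = Gd⁴/(8D³N_a) = (70.3×10³)(5.4⁴)/(8·43.0³·7) = 13.426 N/mm
k_B = Gd⁴/(8D³N_a) = (68.2×10³)(1.97⁴)/(8·23.0³·24) = 0.43971 N/mm
k_C = Gd⁴/(8D³N_a) = (77.5×10³)(6.2⁴)/(8·44.0³·9) = 18.671 N/mm
Springs A,B series: k_AB = 1/(1/13.426+1/0.43971) = 0.42576 N/mm; parallel with C: k_eq = 0.42576+18.671 = 19.097 N/mm

19.1 N/mm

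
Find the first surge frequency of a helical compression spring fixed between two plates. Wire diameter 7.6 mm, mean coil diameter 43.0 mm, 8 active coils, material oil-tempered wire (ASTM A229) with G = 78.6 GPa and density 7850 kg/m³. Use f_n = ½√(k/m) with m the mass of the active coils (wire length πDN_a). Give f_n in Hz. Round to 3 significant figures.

k = Gd⁴/(8D³N_a) = (78.6×10³)(7.6⁴)/(8·43.0³·8) = 51.534 N/mm = 51534 N/m
Wire length L = πDN_a = π·43.0·8 = 1080.7 mm
m = ρ·(πd²/4)·L = 7850 × 45.365×10⁻⁶ m² × 1.0807 m = 0.38485 kg
f_n = ½√(k/m) = 0.5·√(51534/0.38485) = 0.5·√(1.339e+05) = 182.97 Hz

183 Hz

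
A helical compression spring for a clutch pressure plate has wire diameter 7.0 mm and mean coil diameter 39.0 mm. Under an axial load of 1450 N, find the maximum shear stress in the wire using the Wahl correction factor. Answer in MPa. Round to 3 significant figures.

Spring index C = D/d = 39.0/7.0 = 5.5714
K_W = (4C−1)/(4C−4) + 0.615/C = 21.286/18.286 + 0.1104 = 1.2744
τ₀ = 8FD/(πd³) = 8·1450·39.0/(π·7.0³) = 452400/1077.6 = 419.83 MPa
τ_max = K·τ₀ = 1.2744 × 419.83 = 535.06 MPa

535 MPa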